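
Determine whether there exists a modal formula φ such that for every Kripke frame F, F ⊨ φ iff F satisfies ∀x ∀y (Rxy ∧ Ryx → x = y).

Modal frame validity is preserved under surjective bounded morphisms.
The 6-cycle (worlds w0,w1,w2,w3,w4,w5 with w0→w1→w2→w3→w4→w5→w0) is antisymmetric. Sending even-indexed worlds to a and odd-indexed worlds to b is a surjective bounded morphism onto the two-world frame with a↔b, which is not antisymmetric.
So no modal formula (or set of formulas) defines exactly the antisymmetric frames.

Not modally definable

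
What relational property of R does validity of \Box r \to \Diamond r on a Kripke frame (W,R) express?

Suppose □r→◇r is valid. At any x set V(r)=W. Then □r at x, so ◇r at x, so x has a successor.
Conversely, any frame satisfying \forall x \exists y Rxy validates the schema.
So the correspondent is seriality.

seriality: \forall x \exists y Rxy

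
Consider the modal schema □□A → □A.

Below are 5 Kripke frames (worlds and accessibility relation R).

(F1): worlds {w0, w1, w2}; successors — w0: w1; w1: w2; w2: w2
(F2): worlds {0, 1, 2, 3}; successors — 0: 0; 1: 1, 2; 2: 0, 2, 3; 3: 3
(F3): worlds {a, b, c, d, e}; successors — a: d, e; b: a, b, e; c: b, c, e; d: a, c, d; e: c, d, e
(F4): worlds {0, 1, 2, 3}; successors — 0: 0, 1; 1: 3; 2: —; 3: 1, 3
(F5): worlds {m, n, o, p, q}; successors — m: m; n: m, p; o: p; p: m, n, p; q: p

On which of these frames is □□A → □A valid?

This is the axiom for density; its first-order frame correspondent is ∀x ∀y (Rxy → ∃z (Rxz ∧ Rzy)).
(F1): fails — Rw0w1 but no z with Rw0z and Rzw1.
(F2): holds.
(F3): holds.
(F4): holds.
(F5): holds.

(F2), (F3), (F4), (F5)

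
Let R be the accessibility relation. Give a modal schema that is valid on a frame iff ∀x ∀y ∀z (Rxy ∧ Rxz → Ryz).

◇ψ → □◇ψ

This is the Euclidean property; the standard corresponding axiom is 5: ◇ψ → □◇ψ.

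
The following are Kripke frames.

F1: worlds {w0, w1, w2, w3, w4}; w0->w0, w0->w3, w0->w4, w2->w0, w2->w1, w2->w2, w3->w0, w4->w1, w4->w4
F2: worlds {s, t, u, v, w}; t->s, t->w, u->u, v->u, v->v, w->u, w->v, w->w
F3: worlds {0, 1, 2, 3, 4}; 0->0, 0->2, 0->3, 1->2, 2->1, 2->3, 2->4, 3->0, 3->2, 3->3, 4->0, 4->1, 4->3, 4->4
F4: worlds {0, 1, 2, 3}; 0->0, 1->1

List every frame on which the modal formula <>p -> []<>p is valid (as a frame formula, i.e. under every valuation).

The schema corresponds to the Euclidean property: forall x forall y forall z (Rxy & Rxz -> Ryz).
F1: fails — Rw0w4 and Rw0w0 but not Rw4w0.
F2: fails — Rts and Rts but not Rss.
F3: fails — R02 and R00 but not R20.
F4: ✓.

F4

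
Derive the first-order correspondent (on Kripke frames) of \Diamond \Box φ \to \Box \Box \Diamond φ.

This is a Sahlqvist (Geach-type) schema ◇^1□^1φ → □^2◇^1φ.
First-order correspondent: \forall x \forall y \forall z ((xRy \wedge x R^2 z) \to \exists w (yRw \wedge zRw)).

\forall x \forall y \forall z ((xRy \wedge x R^2 z) \to \exists w (yRw \wedge zRw))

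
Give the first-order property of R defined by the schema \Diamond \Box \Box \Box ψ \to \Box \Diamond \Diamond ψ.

This is a Sahlqvist (Geach-type) schema ◇^1□^3ψ → □^1◇^2ψ.
Minimal-valuation argument: fix x; take any y with xR^1y and any z with xR^1z. Set V(ψ) to the set of worlds R-reachable from y in exactly 3 steps. Then □^3ψ holds at y, so the antecedent holds at x; validity forces ◇^2ψ at z, giving a w with zR^2w and yR^3w.
First-order correspondent: \forall x \forall y \forall z ((xRy \wedge xRz) \to \exists w (y R^3 w \wedge z R^2 w)).

\forall x \forall y \forall z ((xRy \wedge xRz) \to \exists w (y R^3 w \wedge z R^2 w))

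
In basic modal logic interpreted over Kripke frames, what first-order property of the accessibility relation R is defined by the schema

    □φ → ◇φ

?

Suppose □φ→◇φ is valid. At any x set V(φ)=W. Then □φ at x, so ◇φ at x, so x has a successor.

seriality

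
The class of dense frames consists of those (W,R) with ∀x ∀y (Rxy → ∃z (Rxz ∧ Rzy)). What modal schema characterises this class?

This is density; the standard corresponding axiom is C4: □□s → □s.
Suppose □□s→□s is valid. Take Rxy and set V(s)={w : xR²w}. Then □□s at x, so □s at x, so s at y, i.e. ∃z(Rxz∧Rzy).

□□s → □s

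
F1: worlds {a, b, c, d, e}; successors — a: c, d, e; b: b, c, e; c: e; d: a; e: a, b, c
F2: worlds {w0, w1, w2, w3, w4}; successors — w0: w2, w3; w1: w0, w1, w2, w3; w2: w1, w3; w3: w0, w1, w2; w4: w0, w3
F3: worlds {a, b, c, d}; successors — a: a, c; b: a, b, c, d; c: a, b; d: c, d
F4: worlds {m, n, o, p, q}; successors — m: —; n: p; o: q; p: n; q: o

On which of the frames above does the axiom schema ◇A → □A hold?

The schema corresponds to partial functionality: ∀x ∀y ∀z (Rxy ∧ Rxz → y = z).
F1: fails — a sees both c and d.
F2: fails — w0 sees both w2 and w3.
F3: fails — a sees both a and c.
F4: condition met.
Valid on: F4.

F4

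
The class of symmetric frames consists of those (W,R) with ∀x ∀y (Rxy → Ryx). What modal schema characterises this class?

q → □◇q

A defining formula is q → □◇q (the B axiom).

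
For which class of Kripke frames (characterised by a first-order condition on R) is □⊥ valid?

emptiness of R: ∀x ∀y ¬Rxy

This is the Ver axiom.
It corresponds to emptiness of R: ∀x ∀y ¬Rxy.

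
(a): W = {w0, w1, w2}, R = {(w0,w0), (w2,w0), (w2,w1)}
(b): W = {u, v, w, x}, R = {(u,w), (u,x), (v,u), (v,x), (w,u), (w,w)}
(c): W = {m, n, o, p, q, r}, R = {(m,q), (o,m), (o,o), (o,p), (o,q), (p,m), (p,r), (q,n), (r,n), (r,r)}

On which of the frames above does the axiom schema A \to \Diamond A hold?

This is the axiom for reflexivity; its first-order frame correspondent is \forall x Rxx.
(a): fails — world w1 does not see itself.
(b): fails — world u does not see itself.
(c): fails — world m does not see itself.

none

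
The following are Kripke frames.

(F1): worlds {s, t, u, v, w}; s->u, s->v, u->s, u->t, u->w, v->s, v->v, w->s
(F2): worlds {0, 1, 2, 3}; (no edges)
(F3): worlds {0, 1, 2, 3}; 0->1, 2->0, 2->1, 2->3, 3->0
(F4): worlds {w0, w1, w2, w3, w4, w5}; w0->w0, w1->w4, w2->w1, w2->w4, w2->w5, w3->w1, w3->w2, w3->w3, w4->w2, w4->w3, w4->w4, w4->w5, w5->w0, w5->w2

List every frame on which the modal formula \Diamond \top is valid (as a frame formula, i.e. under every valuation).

(F4)

This is the axiom for seriality; its first-order frame correspondent is \forall x \exists y Rxy.
(F1): fails — world t has no successor.
(F2): fails — world 0 has no successor.
(F3): fails — world 1 has no successor.
(F4): ✓.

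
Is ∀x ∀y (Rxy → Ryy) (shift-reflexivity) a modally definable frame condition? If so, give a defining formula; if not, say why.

Yes: it is shift-reflexivity, defined by the T□ schema □(□q → q).
Suppose □(□q→q) is valid. Take Rxy and set V(q)={w : Ryw}. Then at y, □q holds; since □(□q→q) at x, □q→q at y, so q at y, i.e. Ryy.

Definable; □(□q → q) defines it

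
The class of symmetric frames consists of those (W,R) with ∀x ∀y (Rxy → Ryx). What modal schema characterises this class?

q → □◇q

A defining formula is q → □◇q (the B axiom).
Suppose q→□◇q is valid. Take Rxy and set V(q)={x}. Then q at x, so □◇q at x, so ◇q at y, so some z with Ryz has q; z=x, i.e. Ryx.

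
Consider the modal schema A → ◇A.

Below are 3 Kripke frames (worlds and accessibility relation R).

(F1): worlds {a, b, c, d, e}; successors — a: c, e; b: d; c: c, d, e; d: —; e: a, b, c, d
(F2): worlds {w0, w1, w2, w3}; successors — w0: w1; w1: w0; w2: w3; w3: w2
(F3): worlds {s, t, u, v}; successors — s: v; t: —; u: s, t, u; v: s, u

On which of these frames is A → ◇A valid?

The schema corresponds to reflexivity: ∀x Rxx.
(F1): fails — world a does not see itself.
(F2): fails — world w0 does not see itself.
(F3): fails — world s does not see itself.
Valid on no frame.

none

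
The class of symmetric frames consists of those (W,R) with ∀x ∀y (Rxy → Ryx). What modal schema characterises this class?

This is symmetry; the standard corresponding axiom is B: s → □◇s.
Suppose s→□◇s is valid. Take Rxy and set V(s)={x}. Then s at x, so □◇s at x, so ◇s at y, so some z with Ryz has s; z=x, i.e. Ryx.

s → □◇s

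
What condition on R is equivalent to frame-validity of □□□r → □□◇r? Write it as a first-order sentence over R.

This is a Sahlqvist (Geach-type) schema ◇^0□^3r → □^2◇^1r.
First-order correspondent: ∀x ∀z (xR²z → ∃w (xR³w ∧ zRw)).

∀x ∀z (xR²z → ∃w (xR³w ∧ zRw))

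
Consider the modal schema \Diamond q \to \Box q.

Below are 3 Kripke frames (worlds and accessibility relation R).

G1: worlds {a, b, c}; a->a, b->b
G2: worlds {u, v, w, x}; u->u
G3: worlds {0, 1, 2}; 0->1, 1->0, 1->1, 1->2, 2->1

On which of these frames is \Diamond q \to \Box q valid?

G1, G2

This is the axiom for partial functionality; its first-order frame correspondent is \forall x \forall y \forall z (Rxy \wedge Rxz \to y = z).
G1: condition met.
G2: condition met.
G3: fails — 1 sees both 0 and 1.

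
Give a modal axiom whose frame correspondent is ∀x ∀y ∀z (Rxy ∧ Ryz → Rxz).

□ψ → □□ψ

This is transitivity; the standard corresponding axiom is 4: □ψ → □□ψ.
Suppose □ψ→□□ψ is valid. Take Rxy, Ryz and set V(ψ)={w : Rxw}. Then □ψ at x, so □□ψ at x, so □ψ at y, so ψ at z, i.e. Rxz.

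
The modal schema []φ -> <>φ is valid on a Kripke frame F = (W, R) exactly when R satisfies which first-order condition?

Suppose □φ→◇φ is valid. At any x set V(φ)=W. Then □φ at x, so ◇φ at x, so x has a successor.
Conversely, any frame satisfying forall x exists y Rxy validates the schema.
Frame condition: forall x exists y Rxy.

seriality: forall x exists y Rxy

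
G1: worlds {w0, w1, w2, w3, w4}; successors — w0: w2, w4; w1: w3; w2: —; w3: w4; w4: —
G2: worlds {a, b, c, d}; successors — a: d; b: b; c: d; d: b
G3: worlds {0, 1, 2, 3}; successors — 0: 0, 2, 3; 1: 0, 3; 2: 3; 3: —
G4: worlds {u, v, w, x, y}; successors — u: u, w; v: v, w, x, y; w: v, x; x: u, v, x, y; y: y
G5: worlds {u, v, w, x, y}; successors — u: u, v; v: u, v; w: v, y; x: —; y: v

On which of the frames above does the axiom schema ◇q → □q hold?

G2

This is the axiom for partial functionality; its first-order frame correspondent is ∀x ∀y ∀z (Rxy ∧ Rxz → y = z).
G1: fails — w0 sees both w2 and w4.
G2: condition met.
G3: fails — 0 sees both 0 and 2.
G4: fails — u sees both u and w.
G5: fails — u sees both u and v.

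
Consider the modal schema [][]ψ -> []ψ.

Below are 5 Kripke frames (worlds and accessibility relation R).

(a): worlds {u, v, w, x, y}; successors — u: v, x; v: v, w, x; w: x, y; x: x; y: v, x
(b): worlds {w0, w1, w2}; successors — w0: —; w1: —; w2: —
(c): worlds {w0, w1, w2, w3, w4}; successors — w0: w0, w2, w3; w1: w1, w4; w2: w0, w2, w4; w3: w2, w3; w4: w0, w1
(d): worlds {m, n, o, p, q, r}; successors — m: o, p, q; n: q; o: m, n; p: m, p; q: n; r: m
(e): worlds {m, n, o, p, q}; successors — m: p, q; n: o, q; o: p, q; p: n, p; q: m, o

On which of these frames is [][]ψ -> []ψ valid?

This is the axiom for density; its first-order frame correspondent is forall x forall y (Rxy -> exists z (Rxz & Rzy)).
(a): fails — Rwy but no z with Rwz and Rzy.
(b): condition met.
(c): condition met.
(d): fails — Rom but no z with Roz and Rzm.
(e): fails — Roq but no z with Roz and Rzq.

(b), (c)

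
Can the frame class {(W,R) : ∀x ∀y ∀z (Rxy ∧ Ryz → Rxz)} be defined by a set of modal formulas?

Yes — defined by □q → □□q

Yes: it is transitivity, defined by the 4 schema □q → □□q.
Suppose □q→□□q is valid. Take Rxy, Ryz and set V(q)={w : Rxw}. Then □q at x, so □□q at x, so □q at y, so q at z, i.e. Rxz.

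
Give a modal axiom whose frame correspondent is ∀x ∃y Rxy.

This is seriality; the standard corresponding axiom is D: □ψ → ◇ψ.
Suppose □ψ→◇ψ is valid. At any x set V(ψ)=W. Then □ψ at x, so ◇ψ at x, so x has a successor.

□ψ → ◇ψ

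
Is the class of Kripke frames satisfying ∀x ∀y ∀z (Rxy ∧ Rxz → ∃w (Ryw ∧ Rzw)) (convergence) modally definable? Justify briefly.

Yes: it is convergence, defined by the .2 schema ◇□q → □◇q.
Suppose ◇□q→□◇q is valid. Take Rxy, Rxz and set V(q)={w : Ryw}. Then □q at y so ◇□q at x, so □◇q at x, so ◇q at z, giving w with Rzw and Ryw.

Yes, by ◇□q → □◇q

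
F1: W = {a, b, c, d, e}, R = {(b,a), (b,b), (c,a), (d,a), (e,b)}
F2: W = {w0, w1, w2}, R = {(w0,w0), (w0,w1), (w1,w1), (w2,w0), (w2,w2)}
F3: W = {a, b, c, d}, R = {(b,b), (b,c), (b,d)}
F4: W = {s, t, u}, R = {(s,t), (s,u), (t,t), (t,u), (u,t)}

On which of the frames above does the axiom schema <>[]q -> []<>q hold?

Frame correspondent (Sahlqvist): forall x forall y forall z (Rxy & Rxz -> exists w (Ryw & Rzw)) — i.e. convergence.
F1: fails — Rbb and Rba but b and a have no common successor.
F2: satisfies the condition.
F3: fails — Rbd and Rbd but d and d have no common successor.
F4: satisfies the condition.

F2, F4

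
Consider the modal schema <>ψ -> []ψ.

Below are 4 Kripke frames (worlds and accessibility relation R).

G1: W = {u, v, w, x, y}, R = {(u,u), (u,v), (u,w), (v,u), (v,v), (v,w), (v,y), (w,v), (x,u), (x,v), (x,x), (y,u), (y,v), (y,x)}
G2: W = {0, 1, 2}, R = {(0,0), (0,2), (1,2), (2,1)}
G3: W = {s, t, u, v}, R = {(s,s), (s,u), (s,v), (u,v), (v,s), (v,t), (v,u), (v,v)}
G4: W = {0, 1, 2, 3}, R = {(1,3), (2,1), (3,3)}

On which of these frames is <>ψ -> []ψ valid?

The schema corresponds to partial functionality: forall x forall y forall z (Rxy & Rxz -> y = z).
G1: fails — u sees both u and v.
G2: fails — 0 sees both 0 and 2.
G3: fails — s sees both s and u.
G4: condition met.
Valid on: G4.

G4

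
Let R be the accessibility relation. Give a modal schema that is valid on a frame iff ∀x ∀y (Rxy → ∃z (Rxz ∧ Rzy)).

□□p → □p

A defining formula is □□p → □p (the C4 axiom).
Suppose □□p→□p is valid. Take Rxy and set V(p)={w : xR²w}. Then □□p at x, so □p at x, so p at y, i.e. ∃z(Rxz∧Rzy).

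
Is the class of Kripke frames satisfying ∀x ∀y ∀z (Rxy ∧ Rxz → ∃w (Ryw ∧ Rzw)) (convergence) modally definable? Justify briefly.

Yes, by ◇□q → □◇q

The condition is convergence. A defining modal formula is ◇□q → □◇q.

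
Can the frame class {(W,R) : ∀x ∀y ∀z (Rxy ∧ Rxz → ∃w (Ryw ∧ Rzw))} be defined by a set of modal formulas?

The condition is convergence. A defining modal formula is ◇□p → □◇p.

Yes, by ◇□p → □◇p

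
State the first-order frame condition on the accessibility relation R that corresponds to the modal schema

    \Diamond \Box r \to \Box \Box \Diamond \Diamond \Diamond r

\forall x \forall y \forall z ((xRy \wedge x R^2 z) \to \exists w (yRw \wedge z R^3 w))

This is a Sahlqvist (Geach-type) schema ◇^1□^1r → □^2◇^3r.
Minimal-valuation argument: fix x; take any y with xR^1y and any z with xR^2z. Set V(r) to the set of worlds R-reachable from y in exactly 1 step. Then □^1r holds at y, so the antecedent holds at x; validity forces ◇^3r at z, giving a w with zR^3w and yR^1w.
First-order correspondent: \forall x \forall y \forall z ((xRy \wedge x R^2 z) \to \exists w (yRw \wedge z R^3 w)).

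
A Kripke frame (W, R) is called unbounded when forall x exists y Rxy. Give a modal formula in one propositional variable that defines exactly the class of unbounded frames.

The condition is seriality. The D schema □p → ◇p defines it.

□p → ◇p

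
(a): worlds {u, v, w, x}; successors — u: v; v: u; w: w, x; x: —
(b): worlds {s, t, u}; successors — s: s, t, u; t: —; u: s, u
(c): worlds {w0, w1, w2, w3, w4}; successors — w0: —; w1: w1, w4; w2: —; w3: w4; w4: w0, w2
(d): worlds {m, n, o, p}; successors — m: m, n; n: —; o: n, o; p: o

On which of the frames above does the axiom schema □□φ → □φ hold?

This is the axiom for density; its first-order frame correspondent is ∀x ∀y (Rxy → ∃z (Rxz ∧ Rzy)).
(a): fails — Ruv but no z with Ruz and Rzv.
(b): satisfies the condition.
(c): fails — Rw4w2 but no z with Rw4z and Rzw2.
(d): satisfies the condition.

(b), (d)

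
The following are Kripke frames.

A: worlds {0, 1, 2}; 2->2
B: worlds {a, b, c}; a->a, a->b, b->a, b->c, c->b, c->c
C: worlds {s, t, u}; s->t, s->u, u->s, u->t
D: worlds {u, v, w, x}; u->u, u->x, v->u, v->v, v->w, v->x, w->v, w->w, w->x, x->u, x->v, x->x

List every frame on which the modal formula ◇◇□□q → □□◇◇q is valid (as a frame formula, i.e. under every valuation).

A, B, D

Frame correspondent (Sahlqvist): ∀x ∀y ∀z ((xR²y ∧ xR²z) → ∃w (yR²w ∧ zR²w)) — i.e. a generalized confluence (Geach) condition.
A: condition met.
B: condition met.
C: fails — sR²s, sR²t but no w with sR²w and tR²w.
D: condition met.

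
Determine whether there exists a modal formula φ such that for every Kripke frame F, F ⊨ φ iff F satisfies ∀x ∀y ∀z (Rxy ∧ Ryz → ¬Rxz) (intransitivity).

If a class were modally definable it would be closed under surjective bounded morphisms (Goldblatt–Thomason).
The 3-cycle (worlds s,t,u with s→t→u→s) is intransitive. Mapping every world to a single reflexive point • is a surjective bounded morphism; the reflexive point is not intransitive (R••∧R•• but R••).
So no modal formula (or set of formulas) defines exactly the intransitive frames.

Not modally definable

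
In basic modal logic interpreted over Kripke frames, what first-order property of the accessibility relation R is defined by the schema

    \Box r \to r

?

Reflexivity

Suppose □r→r is valid. At any x set V(r)={w : Rxw}. Then □r holds at x, so r holds at x, i.e. Rxx.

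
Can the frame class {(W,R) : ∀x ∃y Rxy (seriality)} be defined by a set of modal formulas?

Yes — defined by □p → ◇p

This is a Sahlqvist condition; the D axiom □p → ◇p defines it.
Suppose □p→◇p is valid. At any x set V(p)=W. Then □p at x, so ◇p at x, so x has a successor.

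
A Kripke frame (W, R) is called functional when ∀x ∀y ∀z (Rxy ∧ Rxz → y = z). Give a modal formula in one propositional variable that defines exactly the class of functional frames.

◇s → □s

A defining formula is ◇s → □s (the CD axiom).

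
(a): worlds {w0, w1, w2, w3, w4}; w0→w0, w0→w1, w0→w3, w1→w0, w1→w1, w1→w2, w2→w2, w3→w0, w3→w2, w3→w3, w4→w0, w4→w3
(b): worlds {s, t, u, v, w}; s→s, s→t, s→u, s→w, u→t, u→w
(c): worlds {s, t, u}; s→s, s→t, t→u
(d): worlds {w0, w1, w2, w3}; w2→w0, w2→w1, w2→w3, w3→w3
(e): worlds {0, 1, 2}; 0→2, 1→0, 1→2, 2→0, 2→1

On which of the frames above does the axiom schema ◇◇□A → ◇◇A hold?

This is the axiom for a generalized confluence (Geach) condition; its first-order frame correspondent is ∀x ∀y (xR²y → ∃w (yRw ∧ xR²w)).
(a): ✓.
(b): fails — sR²t but no w* with tRw* and sR²w*.
(c): fails — sR²u but no w with uRw and sR²w.
(d): ✓.
(e): fails — 0R²0 but no w with 0Rw and 0R²w.
Valid on: (a), (d).

(a), (d)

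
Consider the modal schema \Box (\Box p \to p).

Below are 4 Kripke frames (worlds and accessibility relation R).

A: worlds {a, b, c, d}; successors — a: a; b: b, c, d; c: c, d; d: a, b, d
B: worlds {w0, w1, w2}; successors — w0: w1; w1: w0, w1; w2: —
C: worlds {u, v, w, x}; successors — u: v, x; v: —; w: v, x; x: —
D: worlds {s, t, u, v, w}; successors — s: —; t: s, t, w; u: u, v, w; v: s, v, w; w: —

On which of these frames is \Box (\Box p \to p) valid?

A

This is the axiom for shift-reflexivity; its first-order frame correspondent is \forall x \forall y (Rxy \to Ryy).
A: satisfies the condition.
B: fails — Rw1w0 but not Rw0w0.
C: fails — Ruv but not Rvv.
D: fails — Ruw but not Rww.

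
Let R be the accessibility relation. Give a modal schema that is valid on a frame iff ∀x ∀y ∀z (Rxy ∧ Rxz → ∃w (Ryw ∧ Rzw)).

◇□q → □◇q

The condition is convergence. The .2 schema ◇□q → □◇q defines it.
Suppose ◇□q→□◇q is valid. Take Rxy, Rxz and set V(q)={w : Ryw}. Then □q at y so ◇□q at x, so □◇q at x, so ◇q at z, giving w with Rzw and Ryw.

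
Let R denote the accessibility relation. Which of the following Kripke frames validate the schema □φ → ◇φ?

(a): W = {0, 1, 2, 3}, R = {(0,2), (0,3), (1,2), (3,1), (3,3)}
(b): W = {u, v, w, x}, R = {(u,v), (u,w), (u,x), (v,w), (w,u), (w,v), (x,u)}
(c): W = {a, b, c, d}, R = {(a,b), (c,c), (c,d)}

(b)

Frame correspondent (Sahlqvist): ∀x ∃y Rxy — i.e. seriality.
(a): fails — world 2 has no successor.
(b): condition met.
(c): fails — world b has no successor.
Valid on: (b).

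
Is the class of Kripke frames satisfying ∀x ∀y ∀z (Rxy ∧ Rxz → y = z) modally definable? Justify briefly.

Yes — defined by ◇q → □q

This is a Sahlqvist condition; the CD axiom ◇q → □q defines it.
Suppose ◇q→□q is valid. Take Rxy, Rxz and set V(q)={y}. Then ◇q at x, so □q at x, so q at z, i.e. z=y.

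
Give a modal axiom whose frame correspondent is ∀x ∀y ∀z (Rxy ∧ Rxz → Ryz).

This is the Euclidean property; the standard corresponding axiom is 5: ◇s → □◇s.

◇s → □◇s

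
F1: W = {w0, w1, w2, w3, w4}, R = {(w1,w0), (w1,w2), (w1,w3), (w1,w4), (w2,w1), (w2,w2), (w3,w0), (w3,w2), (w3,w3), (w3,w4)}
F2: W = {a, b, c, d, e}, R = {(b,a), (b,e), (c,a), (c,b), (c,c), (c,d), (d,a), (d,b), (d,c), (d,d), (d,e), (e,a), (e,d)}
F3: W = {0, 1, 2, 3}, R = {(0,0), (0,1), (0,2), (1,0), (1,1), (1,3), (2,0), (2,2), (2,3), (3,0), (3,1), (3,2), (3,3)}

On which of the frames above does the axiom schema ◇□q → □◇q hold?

This is the axiom for convergence; its first-order frame correspondent is ∀x ∀y ∀z (Rxy ∧ Rxz → ∃w (Ryw ∧ Rzw)).
F1: fails — Rw1w2 and Rw1w0 but w2 and w0 have no common successor.
F2: fails — Rba and Rba but a and a have no common successor.
F3: holds.
Valid on: F3.

F3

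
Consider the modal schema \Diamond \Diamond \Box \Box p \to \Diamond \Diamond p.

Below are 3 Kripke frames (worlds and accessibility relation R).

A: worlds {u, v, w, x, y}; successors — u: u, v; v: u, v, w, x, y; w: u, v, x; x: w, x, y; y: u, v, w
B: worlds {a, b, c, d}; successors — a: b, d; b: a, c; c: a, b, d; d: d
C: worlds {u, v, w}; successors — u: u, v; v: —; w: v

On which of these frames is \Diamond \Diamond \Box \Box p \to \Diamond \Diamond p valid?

A, B

The schema corresponds to a generalized confluence (Geach) condition: \forall x \forall y (x R^2 y \to \exists w (y R^2 w \wedge x R^2 w)).
A: ✓.
B: ✓.
C: fails — uR²v but no t with vR²t and uR²t.
Valid on: A, B.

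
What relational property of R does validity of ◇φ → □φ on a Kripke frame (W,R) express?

Partial functionality

This schema is the CD axiom.
It corresponds to partial functionality: ∀x ∀y ∀z (Rxy ∧ Rxz → y = z).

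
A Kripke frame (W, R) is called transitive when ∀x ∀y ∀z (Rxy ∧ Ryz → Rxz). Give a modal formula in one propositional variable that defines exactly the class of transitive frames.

This is transitivity; the standard corresponding axiom is 4: □s → □□s.

□s → □□s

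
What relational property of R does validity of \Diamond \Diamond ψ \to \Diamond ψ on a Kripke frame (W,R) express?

Replacing ψ by ¬ψ and contraposing gives the equivalent schema □ψ → □□ψ.
Suppose □ψ→□□ψ is valid. Take Rxy, Ryz and set V(ψ)={w : Rxw}. Then □ψ at x, so □□ψ at x, so □ψ at y, so ψ at z, i.e. Rxz.
The converse is a direct semantic check.
Frame condition: \forall x \forall y \forall z (Rxy \wedge Ryz \to Rxz).

Transitivity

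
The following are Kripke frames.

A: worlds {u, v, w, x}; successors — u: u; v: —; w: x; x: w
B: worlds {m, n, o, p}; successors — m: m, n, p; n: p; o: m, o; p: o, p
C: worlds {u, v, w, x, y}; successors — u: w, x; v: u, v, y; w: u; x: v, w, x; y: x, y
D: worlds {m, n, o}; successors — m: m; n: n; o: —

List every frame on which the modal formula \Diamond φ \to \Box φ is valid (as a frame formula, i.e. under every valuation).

A, D

Frame correspondent (Sahlqvist): \forall x \forall y \forall z (Rxy \wedge Rxz \to y = z) — i.e. partial functionality.
A: ✓.
B: fails — m sees both m and n.
C: fails — u sees both w and x.
D: ✓.
Valid on: A, D.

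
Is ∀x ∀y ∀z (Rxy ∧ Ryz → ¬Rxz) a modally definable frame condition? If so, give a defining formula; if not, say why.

If a class were modally definable it would be closed under surjective bounded morphisms (Goldblatt–Thomason).
The 7-cycle (worlds 0,1,2,3,4,5,6 with 0→1→2→3→4→5→6→0) is intransitive. Mapping every world to a single reflexive point • is a surjective bounded morphism; the reflexive point is not intransitive (R••∧R•• but R••).
So the class is not modally definable.

No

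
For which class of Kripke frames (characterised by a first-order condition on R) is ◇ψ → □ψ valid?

Suppose ◇ψ→□ψ is valid. Take Rxy, Rxz and set V(ψ)={y}. Then ◇ψ at x, so □ψ at x, so ψ at z, i.e. z=y.
The converse is a direct semantic check.
Frame condition: ∀x ∀y ∀z (Rxy ∧ Rxz → y = z).

partial functionality: ∀x ∀y ∀z (Rxy ∧ Rxz → y = z)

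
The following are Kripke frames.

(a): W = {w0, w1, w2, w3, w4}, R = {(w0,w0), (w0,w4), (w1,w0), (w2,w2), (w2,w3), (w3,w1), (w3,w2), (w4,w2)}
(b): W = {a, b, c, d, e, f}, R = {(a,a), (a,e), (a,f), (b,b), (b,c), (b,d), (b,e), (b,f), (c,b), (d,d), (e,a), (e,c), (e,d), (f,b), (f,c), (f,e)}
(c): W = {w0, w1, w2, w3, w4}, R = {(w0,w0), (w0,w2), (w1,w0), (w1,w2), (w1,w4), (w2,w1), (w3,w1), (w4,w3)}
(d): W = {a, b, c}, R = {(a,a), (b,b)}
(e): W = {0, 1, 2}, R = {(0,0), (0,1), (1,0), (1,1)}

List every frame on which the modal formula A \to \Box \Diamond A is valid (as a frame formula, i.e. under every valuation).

(d), (e)

This is the axiom for symmetry; its first-order frame correspondent is \forall x \forall y (Rxy \to Ryx).
(a): fails — Rw1w0 but not Rw0w1.
(b): fails — Rfc but not Rcf.
(c): fails — Rw1w0 but not Rw0w1.
(d): satisfies the condition.
(e): satisfies the condition.
Valid on: (d), (e).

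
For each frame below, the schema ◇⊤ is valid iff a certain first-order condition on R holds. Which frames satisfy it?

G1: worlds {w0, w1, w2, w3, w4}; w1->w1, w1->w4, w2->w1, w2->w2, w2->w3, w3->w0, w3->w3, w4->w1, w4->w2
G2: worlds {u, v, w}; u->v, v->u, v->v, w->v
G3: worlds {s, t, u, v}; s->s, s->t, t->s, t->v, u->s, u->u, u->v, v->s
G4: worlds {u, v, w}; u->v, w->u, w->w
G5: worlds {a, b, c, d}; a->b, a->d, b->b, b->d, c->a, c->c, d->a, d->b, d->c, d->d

Frame correspondent (Sahlqvist): ∀x ∃y Rxy — i.e. seriality.
G1: fails — world w0 has no successor.
G2: satisfies the condition.
G3: satisfies the condition.
G4: fails — world v has no successor.
G5: satisfies the condition.
Valid on: G2, G3, G5.

G2, G3, G5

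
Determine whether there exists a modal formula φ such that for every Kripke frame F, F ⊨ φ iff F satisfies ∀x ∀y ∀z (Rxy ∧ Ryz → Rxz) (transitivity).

Yes — defined by □r → □□r

This is a Sahlqvist condition; the 4 axiom □r → □□r defines it.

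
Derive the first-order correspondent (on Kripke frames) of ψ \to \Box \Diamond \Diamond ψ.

This is a Sahlqvist (Geach-type) schema ◇^0□^0ψ → □^1◇^2ψ.
Minimal-valuation argument: fix x; take any y with xR^0y and any z with xR^1z. Set V(ψ) to the set of worlds R-reachable from y in exactly 0 steps. Then □^0ψ holds at y, so the antecedent holds at x; validity forces ◇^2ψ at z, giving a w with zR^2w and yR^0w.
First-order correspondent: \forall x \forall z (xRz \to \exists w (x = w \wedge z R^2 w)).

\forall x \forall z (xRz \to \exists w (x = w \wedge z R^2 w))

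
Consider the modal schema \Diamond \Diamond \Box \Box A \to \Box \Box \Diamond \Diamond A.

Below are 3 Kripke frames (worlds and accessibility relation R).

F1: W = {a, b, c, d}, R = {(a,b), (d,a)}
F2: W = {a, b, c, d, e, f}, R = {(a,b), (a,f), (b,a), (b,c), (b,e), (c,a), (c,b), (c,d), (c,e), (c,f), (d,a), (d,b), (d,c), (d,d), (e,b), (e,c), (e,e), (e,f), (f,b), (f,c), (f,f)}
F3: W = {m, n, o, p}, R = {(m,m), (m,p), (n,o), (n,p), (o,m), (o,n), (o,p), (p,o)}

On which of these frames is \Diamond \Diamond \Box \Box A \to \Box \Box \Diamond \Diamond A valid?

F2, F3

This is the axiom for a generalized confluence (Geach) condition; its first-order frame correspondent is \forall x \forall y \forall z ((x R^2 y \wedge x R^2 z) \to \exists w (y R^2 w \wedge z R^2 w)).
F1: fails — dR²b, dR²b but no w with bR²w and bR²w.
F2: holds.
F3: holds.
Valid on: F2, F3.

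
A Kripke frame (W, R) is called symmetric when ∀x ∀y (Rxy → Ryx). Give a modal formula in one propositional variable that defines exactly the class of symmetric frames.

s → □◇s

A defining formula is s → □◇s (the B axiom).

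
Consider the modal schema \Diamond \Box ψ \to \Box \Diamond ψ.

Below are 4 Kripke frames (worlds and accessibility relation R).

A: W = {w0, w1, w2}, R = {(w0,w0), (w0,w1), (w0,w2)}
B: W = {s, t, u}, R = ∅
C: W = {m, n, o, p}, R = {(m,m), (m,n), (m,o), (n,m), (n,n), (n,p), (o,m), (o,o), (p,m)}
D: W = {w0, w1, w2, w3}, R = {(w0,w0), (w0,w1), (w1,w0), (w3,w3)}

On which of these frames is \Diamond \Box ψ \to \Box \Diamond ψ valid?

B, C, D

The schema corresponds to convergence: \forall x \forall y \forall z (Rxy \wedge Rxz \to \exists w (Ryw \wedge Rzw)).
A: fails — Rw0w1 and Rw0w1 but w1 and w1 have no common successor.
B: holds.
C: holds.
D: holds.
Valid on: B, C, D.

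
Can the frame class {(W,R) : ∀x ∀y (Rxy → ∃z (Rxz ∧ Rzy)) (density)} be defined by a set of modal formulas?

Yes — defined by □□p → □p

Yes: it is density, defined by the C4 schema □□p → □p.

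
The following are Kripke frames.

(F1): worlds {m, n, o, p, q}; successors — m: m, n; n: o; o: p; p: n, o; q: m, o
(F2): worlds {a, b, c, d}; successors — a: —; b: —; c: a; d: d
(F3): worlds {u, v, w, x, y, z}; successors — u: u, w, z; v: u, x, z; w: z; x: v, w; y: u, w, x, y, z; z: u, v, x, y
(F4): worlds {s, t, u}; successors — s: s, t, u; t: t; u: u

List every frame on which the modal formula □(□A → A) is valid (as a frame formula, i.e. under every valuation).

The schema corresponds to shift-reflexivity: ∀x ∀y (Rxy → Ryy).
(F1): fails — Rop but not Rpp.
(F2): fails — Rca but not Raa.
(F3): fails — Rxw but not Rww.
(F4): condition met.
Valid on: (F4).

(F4)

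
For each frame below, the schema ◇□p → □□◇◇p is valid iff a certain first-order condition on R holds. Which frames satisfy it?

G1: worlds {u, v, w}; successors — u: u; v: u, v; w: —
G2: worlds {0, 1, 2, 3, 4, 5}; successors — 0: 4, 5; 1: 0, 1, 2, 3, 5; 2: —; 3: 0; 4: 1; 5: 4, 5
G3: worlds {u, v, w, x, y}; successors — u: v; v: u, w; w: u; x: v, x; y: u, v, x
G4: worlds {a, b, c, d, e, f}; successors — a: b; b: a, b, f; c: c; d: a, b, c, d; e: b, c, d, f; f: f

G1

Frame correspondent (Sahlqvist): ∀x ∀y ∀z ((xRy ∧ xR²z) → ∃w (yRw ∧ zR²w)) — i.e. a generalized confluence (Geach) condition.
G1: holds.
G2: fails — 1R0, 1R²2 but no w with 0Rw and 2R²w.
G3: fails — uRv, uR²w but no t with vRt and wR²t.
G4: fails — bRa, bR²f but no w with aRw and fR²w.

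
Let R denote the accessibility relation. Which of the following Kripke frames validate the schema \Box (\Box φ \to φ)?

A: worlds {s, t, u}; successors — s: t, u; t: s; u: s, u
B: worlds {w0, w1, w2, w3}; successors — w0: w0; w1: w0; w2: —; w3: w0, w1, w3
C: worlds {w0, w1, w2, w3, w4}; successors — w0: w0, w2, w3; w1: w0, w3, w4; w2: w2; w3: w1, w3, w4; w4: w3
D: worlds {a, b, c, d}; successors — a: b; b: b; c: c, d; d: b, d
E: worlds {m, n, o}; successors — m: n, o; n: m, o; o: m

D

The schema corresponds to shift-reflexivity: \forall x \forall y (Rxy \to Ryy).
A: fails — Rus but not Rss.
B: fails — Rw3w1 but not Rw1w1.
C: fails — Rw3w1 but not Rw1w1.
D: condition met.
E: fails — Rom but not Rmm.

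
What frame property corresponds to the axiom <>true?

◇⊤ holds at w iff w has a successor, so frame-validity of ◇⊤ is exactly seriality. Equivalently via □q → ◇q:
Suppose □q→◇q is valid. At any x set V(q)=W. Then □q at x, so ◇q at x, so x has a successor.

seriality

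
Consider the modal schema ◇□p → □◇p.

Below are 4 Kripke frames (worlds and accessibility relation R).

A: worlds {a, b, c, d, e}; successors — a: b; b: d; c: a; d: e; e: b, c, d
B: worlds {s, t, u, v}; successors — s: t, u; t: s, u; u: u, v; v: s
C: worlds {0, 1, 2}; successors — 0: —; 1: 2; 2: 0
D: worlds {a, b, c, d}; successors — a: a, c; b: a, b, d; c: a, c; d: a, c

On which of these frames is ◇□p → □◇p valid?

This is the axiom for convergence; its first-order frame correspondent is ∀x ∀y ∀z (Rxy ∧ Rxz → ∃w (Ryw ∧ Rzw)).
A: fails — Reb and Rec but b and c have no common successor.
B: fails — Ruv and Ruu but v and u have no common successor.
C: fails — R20 and R20 but 0 and 0 have no common successor.
D: ✓.

D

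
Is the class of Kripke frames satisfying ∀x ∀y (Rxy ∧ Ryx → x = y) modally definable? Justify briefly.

If a class were modally definable it would be closed under surjective bounded morphisms (Goldblatt–Thomason).
The 4-cycle (worlds a,b,c,d with a→b→c→d→a) is antisymmetric. Sending even-indexed worlds to • and odd-indexed worlds to ∘ is a surjective bounded morphism onto the two-world frame with •↔∘, which is not antisymmetric.
Hence antisymmetry is not modally definable.

No — not modally definable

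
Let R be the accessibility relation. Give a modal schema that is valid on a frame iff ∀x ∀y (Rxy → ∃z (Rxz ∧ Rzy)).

A defining formula is □□r → □r (the C4 axiom).
Suppose □□r→□r is valid. Take Rxy and set V(r)={w : xR²w}. Then □□r at x, so □r at x, so r at y, i.e. ∃z(Rxz∧Rzy).

□□r → □r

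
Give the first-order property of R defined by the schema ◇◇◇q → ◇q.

∀x ∀y (xR³y → ∃w (y = w ∧ xRw))

This is a Sahlqvist (Geach-type) schema ◇^3□^0q → □^0◇^1q.
First-order correspondent: ∀x ∀y (xR³y → ∃w (y = w ∧ xRw)).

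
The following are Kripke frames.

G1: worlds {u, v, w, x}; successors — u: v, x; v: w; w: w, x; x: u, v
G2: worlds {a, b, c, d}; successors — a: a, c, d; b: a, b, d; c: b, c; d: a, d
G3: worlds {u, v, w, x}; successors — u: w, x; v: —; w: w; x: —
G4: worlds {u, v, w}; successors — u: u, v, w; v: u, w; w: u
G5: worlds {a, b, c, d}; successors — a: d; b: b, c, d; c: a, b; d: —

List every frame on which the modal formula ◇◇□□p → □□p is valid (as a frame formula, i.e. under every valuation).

G3, G4

The schema corresponds to a generalized confluence (Geach) condition: ∀x ∀y ∀z ((xR²y ∧ xR²z) → ∃w (yR²w ∧ z = w)).
G1: fails — uR²v, uR²u but no t with vR²t and u=t.
G2: fails — aR²d, aR²b but no w with dR²w and b=w.
G3: satisfies the condition.
G4: satisfies the condition.
G5: fails — bR²a, bR²a but no w with aR²w and a=w.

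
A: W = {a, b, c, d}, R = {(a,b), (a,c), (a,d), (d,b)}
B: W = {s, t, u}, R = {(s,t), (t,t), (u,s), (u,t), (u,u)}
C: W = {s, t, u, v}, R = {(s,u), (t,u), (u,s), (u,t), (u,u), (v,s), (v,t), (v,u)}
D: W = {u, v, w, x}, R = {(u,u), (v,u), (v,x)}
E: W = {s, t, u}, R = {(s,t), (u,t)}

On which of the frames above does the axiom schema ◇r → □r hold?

This is the axiom for partial functionality; its first-order frame correspondent is ∀x ∀y ∀z (Rxy ∧ Rxz → y = z).
A: fails — a sees both b and c.
B: fails — u sees both s and t.
C: fails — u sees both s and t.
D: fails — v sees both u and x.
E: ✓.

E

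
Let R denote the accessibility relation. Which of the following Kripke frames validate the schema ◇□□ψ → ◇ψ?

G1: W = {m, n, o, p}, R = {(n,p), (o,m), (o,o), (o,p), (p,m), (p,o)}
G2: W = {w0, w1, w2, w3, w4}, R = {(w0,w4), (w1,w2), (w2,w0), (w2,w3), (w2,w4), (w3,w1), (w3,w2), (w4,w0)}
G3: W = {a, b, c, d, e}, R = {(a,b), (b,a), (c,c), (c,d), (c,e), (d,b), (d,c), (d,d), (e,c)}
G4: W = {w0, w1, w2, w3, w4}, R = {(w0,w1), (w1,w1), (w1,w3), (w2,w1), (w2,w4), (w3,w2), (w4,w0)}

Frame correspondent (Sahlqvist): ∀x ∀y (xRy → ∃w (yR²w ∧ xRw)) — i.e. a generalized confluence (Geach) condition.
G1: fails — oRm but no w with mR²w and oRw.
G2: fails — w3Rw1 but no w with w1R²w and w3Rw.
G3: satisfies the condition.
G4: fails — w3Rw2 but no w with w2R²w and w3Rw.

G3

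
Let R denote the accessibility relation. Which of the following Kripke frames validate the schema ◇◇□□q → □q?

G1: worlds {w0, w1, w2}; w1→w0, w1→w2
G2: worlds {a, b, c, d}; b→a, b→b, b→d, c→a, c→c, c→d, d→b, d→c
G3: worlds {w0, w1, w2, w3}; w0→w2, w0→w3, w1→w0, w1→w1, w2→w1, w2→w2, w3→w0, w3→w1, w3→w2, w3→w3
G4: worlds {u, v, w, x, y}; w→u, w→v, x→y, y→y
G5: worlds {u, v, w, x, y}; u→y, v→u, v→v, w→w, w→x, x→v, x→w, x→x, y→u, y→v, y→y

G1, G4

This is the axiom for a generalized confluence (Geach) condition; its first-order frame correspondent is ∀x ∀y ∀z ((xR²y ∧ xRz) → ∃w (yR²w ∧ z = w)).
G1: condition met.
G2: fails — bR²a, bRa but no w with aR²w and a=w.
G3: fails — w0R²w2, w0Rw3 but no w with w2R²w and w3=w.
G4: condition met.
G5: fails — wR²v, wRw but no t with vR²t and w=t.
Valid on: G1, G4.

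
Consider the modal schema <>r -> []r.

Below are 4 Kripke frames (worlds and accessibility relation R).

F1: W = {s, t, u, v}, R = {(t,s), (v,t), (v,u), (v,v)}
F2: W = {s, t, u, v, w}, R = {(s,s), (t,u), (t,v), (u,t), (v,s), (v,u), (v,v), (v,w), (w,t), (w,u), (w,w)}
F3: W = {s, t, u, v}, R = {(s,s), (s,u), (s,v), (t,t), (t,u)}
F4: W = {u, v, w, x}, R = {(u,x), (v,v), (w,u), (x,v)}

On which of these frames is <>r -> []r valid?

Frame correspondent (Sahlqvist): forall x forall y forall z (Rxy & Rxz -> y = z) — i.e. partial functionality.
F1: fails — v sees both t and u.
F2: fails — t sees both u and v.
F3: fails — s sees both s and u.
F4: holds.
Valid on: F4.

F4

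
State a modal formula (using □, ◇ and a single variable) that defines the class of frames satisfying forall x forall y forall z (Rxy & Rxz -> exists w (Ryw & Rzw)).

The condition is convergence. The .2 schema ◇□p → □◇p defines it.
Suppose ◇□p→□◇p is valid. Take Rxy, Rxz and set V(p)={w : Ryw}. Then □p at y so ◇□p at x, so □◇p at x, so ◇p at z, giving w with Rzw and Ryw.

◇□p → □◇p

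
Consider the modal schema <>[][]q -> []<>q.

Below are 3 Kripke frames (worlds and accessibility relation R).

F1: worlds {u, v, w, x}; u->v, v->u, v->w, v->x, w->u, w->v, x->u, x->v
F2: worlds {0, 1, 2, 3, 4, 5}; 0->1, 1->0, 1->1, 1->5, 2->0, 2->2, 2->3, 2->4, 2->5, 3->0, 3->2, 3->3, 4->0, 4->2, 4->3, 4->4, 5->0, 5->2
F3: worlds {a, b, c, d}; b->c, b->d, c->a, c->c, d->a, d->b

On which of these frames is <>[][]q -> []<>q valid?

This is the axiom for a generalized confluence (Geach) condition; its first-order frame correspondent is forall x forall y forall z ((xRy & xRz) -> exists w (y R^2 w & zRw)).
F1: fails — vRu, vRu but no t with uR²t and uRt.
F2: holds.
F3: fails — bRd, bRd but no w with dR²w and dRw.
Valid on: F2.

F2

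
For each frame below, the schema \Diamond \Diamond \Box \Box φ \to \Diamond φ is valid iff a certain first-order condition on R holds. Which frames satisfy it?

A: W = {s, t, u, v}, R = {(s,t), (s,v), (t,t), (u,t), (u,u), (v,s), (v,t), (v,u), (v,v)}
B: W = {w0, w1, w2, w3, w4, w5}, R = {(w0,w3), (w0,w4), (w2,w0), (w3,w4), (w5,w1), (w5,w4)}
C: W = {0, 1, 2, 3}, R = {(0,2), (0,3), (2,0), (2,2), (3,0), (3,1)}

A

This is the axiom for a generalized confluence (Geach) condition; its first-order frame correspondent is \forall x \forall y (x R^2 y \to \exists w (y R^2 w \wedge xRw)).
A: ✓.
B: fails — w0R²w4 but no w with w4R²w and w0Rw.
C: fails — 0R²1 but no w with 1R²w and 0Rw.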